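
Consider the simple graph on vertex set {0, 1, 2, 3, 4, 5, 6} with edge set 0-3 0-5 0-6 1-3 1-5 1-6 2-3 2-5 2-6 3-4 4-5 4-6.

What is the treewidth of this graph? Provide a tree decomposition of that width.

The largest bag has 4 vertices, giving width 3; this decomposition certifies tw(G) ≤ 3. For the lower bound: the 4 vertex sets {4,5}, {2,3}, {6}, {1} are disjoint, each induces a connected subgraph, and every pair is joined by at least one edge of G. Contracting each set to a single vertex therefore yields K_{4} as a minor, and since treewidth is minor-monotone, tw(G) ≥ tw(K_{4}) = 3. Hence tw(G) = 3 exactly.

Treewidth 3.
Bags: B1 = {3, 4, 5, 6}  B2 = {2, 3, 5, 6}  B3 = {1, 3, 5, 6}  B4 = {0, 3, 5, 6}
Tree: B1–B2, B2–B3, B3–B4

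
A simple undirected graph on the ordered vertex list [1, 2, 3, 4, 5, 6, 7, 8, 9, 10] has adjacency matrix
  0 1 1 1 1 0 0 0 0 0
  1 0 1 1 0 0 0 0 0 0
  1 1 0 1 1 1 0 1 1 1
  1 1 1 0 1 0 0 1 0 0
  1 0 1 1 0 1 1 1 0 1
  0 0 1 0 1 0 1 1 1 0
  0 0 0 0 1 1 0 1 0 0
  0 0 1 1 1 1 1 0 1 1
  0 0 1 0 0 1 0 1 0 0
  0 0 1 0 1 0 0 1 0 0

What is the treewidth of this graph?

A width-3 tree decomposition is:
Bags: B1 = {3, 4, 5, 8}  B2 = {1, 3, 4, 5}  B3 = {3, 5, 6, 8}  B4 = {3, 6, 8, 9}  B5 = {1, 2, 3, 4}  B6 = {5, 6, 7, 8}  B7 = {3, 5, 8, 10}
Tree: B1–B2, B1–B3, B3–B4, B2–B5, B3–B6, B3–B7
Each bag holds 4 vertices, so the decomposition has width 3, which upper-bounds the treewidth. Conversely, {3, 6, 8, 9} is a clique of size 4, and the vertices of any clique must share a bag in every tree decomposition; so some bag has ≥ 4 vertices and tw(G) ≥ 3. Therefore the treewidth is 3.

3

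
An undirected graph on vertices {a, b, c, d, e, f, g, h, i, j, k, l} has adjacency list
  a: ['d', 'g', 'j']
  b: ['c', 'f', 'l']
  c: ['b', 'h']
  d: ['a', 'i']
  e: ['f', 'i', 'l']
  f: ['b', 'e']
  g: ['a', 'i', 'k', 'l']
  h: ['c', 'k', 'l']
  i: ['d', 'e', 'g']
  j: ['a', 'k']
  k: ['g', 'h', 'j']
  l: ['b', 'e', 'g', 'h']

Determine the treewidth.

A width-3 tree decomposition is:
Bags: B1 = {b, c, f, h}  B2 = {b, f, h, l}  B3 = {e, f, h, l}  B4 = {e, h, k, l}  B5 = {e, g, k, l}  B6 = {e, g, i, k}  B7 = {g, i, j, k}  B8 = {a, g, i, j}  B9 = {a, d, i, j}
Tree: B1–B2, B2–B3, B3–B4, B4–B5, B5–B6, B6–B7, B7–B8, B8–B9
Each bag holds 4 vertices, so the decomposition has width 3, which upper-bounds the treewidth. For the lower bound: the 4 vertex sets {b,c,f}, {h}, {l}, {e,g,i,k} are disjoint, each induces a connected subgraph, and every pair is joined by at least one edge of G. Contracting each set to a single vertex therefore yields K_{4} as a minor, and since treewidth is minor-monotone, tw(G) ≥ tw(K_{4}) = 3. Therefore the treewidth is 3.

3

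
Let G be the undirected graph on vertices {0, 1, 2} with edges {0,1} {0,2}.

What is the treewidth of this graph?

A width-1 tree decomposition is:
Bags: B1 = {0, 2}  B2 = {0, 1}
Tree: B1–B2
The largest bag has 2 vertices, giving width 1; this decomposition certifies tw(G) ≤ 1. Since G has at least one edge (e.g. 2–0), it is not an edgeless graph, so tw(G) ≥ 1. Therefore the treewidth is 1.

1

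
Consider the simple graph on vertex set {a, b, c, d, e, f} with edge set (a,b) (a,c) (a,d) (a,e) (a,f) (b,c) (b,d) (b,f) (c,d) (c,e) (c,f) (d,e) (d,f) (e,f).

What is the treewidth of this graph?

4

A width-4 tree decomposition is:
Bags: B1 = {a, c, d, e, f}  B2 = {a, b, c, d, f}
Tree: B1–B2
Each bag holds 5 vertices, so the decomposition has width 4, which upper-bounds the treewidth. For the lower bound, the 5 vertices {a, c, d, e, f} are pairwise adjacent, and any tree decomposition puts a clique entirely inside one bag — forcing width ≥ 4. Hence tw(G) = 4 exactly.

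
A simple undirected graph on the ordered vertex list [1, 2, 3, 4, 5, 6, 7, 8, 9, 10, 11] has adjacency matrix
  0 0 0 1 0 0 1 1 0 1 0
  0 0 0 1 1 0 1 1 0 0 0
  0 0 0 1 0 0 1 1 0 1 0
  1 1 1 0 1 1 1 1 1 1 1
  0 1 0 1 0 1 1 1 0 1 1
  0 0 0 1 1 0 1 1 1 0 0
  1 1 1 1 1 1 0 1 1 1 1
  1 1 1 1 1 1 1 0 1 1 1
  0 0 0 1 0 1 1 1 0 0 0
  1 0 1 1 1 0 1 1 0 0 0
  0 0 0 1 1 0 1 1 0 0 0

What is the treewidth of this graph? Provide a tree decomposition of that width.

Every bag has size at most 5, so the width is 5 − 1 = 4 and tw(G) ≤ 4. Conversely, {1, 4, 7, 8, 10} is a clique of size 5, and the vertices of any clique must share a bag in every tree decomposition; so some bag has ≥ 5 vertices and tw(G) ≥ 4. The upper and lower bounds meet at 4, so that is the treewidth.

Treewidth 4.
One such decomposition:
Bags: B1 = {2, 4, 5, 7, 8}  B2 = {4, 5, 7, 8, 10}  B3 = {1, 4, 7, 8, 10}  B4 = {3, 4, 7, 8, 10}  B5 = {4, 5, 6, 7, 8}  B6 = {4, 5, 7, 8, 11}  B7 = {4, 6, 7, 8, 9}
Tree: B1–B2, B2–B3, B3–B4, B1–B5, B2–B6, B5–B7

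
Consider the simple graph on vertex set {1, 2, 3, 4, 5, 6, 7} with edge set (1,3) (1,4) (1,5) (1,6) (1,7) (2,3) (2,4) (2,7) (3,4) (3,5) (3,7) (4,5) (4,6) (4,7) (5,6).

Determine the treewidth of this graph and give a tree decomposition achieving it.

Treewidth 3.
One such decomposition:
Bags: B1 = {1, 3, 4, 7}  B2 = {1, 3, 4, 5}  B3 = {2, 3, 4, 7}  B4 = {1, 4, 5, 6}
Tree: B1–B2, B1–B3, B2–B4

The largest bag has 4 vertices, giving width 3; this decomposition certifies tw(G) ≤ 3. For the lower bound, the 4 vertices {1, 3, 4, 5} are pairwise adjacent, and any tree decomposition puts a clique entirely inside one bag — forcing width ≥ 3. Therefore the treewidth is 3.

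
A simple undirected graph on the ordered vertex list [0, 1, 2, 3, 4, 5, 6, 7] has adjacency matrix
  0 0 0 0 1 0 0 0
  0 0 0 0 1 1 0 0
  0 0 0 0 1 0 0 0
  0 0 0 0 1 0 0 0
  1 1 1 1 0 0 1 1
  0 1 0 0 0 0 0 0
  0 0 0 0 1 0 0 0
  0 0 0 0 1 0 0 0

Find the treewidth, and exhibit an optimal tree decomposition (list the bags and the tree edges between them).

Treewidth 1.
One optimal decomposition is:
Bags: B1 = {1, 4}  B2 = {0, 4}  B3 = {4, 6}  B4 = {3, 4}  B5 = {4, 7}  B6 = {2, 4}  B7 = {1, 5}
Tree: B1–B2, B2–B3, B2–B4, B4–B5, B1–B6, B1–B7

Every bag has size at most 2, so the width is 2 − 1 = 1 and tw(G) ≤ 1. Any graph with an edge has treewidth ≥ 1, and G has the edge 1–4. Combining the bounds, tw(G) = 1.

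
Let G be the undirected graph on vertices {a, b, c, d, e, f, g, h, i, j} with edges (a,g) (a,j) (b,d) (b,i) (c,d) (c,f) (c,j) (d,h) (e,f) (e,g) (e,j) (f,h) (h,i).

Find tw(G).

2

A width-2 tree decomposition is:
Bags: B1 = {b, h, i}  B2 = {b, d, h}  B3 = {d, f, h}  B4 = {c, d, f}  B5 = {c, e, f}  B6 = {c, e, j}  B7 = {e, g, j}  B8 = {a, g, j}
Tree: B1–B2, B2–B3, B3–B4, B4–B5, B5–B6, B6–B7, B7–B8
Each bag holds 3 vertices, so the decomposition has width 2, which upper-bounds the treewidth. Since i–b–d–h–i is a cycle in G, G is not acyclic. Forests are exactly the graphs of treewidth ≤ 1, so tw(G) ≥ 2. Combining the bounds, tw(G) = 2.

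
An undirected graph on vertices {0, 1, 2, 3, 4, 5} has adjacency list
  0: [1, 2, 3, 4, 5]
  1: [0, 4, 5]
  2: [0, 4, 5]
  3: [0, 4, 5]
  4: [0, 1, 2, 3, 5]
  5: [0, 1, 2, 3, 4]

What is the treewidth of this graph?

3

A width-3 tree decomposition is:
Bags: B1 = {0, 2, 4, 5}  B2 = {0, 1, 4, 5}  B3 = {0, 3, 4, 5}
Tree: B1–B2, B1–B3
The largest bag has 4 vertices, giving width 3; this decomposition certifies tw(G) ≤ 3. On the other hand G contains the 4-clique {0, 1, 4, 5}. A clique must lie in a single bag of any decomposition, so no decomposition can have width below 3. Therefore the treewidth is 3.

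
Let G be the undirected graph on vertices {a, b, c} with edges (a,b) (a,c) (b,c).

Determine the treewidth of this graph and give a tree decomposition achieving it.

With just one bag of size 3, the width is 3 − 1 = 2, so tw(G) ≤ 2. Conversely, {a, b, c} is a clique of size 3, and the vertices of any clique must share a bag in every tree decomposition; so some bag has ≥ 3 vertices and tw(G) ≥ 2. Therefore the treewidth is 2.

Treewidth 2.
Bags: B1 = {a, b, c}
Tree: (single bag)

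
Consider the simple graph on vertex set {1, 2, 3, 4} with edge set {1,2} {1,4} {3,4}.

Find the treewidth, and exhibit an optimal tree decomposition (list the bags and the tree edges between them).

Every bag has size at most 2, so the width is 2 − 1 = 1 and tw(G) ≤ 1. Any graph with an edge has treewidth ≥ 1, and G has the edge 3–4. Therefore the treewidth is 1.

Treewidth 1.
Bags: B1 = {3, 4}  B2 = {1, 4}  B3 = {1, 2}
Tree: B1–B2, B2–B3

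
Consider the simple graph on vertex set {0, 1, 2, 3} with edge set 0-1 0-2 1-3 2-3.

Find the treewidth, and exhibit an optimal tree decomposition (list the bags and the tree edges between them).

Each bag holds 3 vertices, so the decomposition has width 2, which upper-bounds the treewidth. The edges 0–1–3–2–0 form a cycle, so G is not a tree and its treewidth is at least 2. Hence tw(G) = 2 exactly.

Treewidth 2.
One such decomposition:
Bags: B1 = {0, 1, 3}  B2 = {0, 2, 3}
Tree: B1–B2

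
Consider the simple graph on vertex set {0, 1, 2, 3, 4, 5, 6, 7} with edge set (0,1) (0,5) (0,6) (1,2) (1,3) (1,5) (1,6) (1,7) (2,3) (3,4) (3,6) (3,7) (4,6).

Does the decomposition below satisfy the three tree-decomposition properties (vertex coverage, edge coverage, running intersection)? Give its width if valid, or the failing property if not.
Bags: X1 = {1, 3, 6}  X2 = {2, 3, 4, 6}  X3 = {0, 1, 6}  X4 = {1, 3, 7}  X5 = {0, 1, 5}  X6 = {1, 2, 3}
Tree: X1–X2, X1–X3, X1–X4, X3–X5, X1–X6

No — bags containing vertex 2 are not connected in the tree.

A tree decomposition must satisfy three properties: every vertex lies in some bag; for every edge, both endpoints lie together in some bag; and for every vertex, the bags containing it form a connected subtree. Here bags containing vertex 2 are not connected in the tree, so the decomposition is invalid.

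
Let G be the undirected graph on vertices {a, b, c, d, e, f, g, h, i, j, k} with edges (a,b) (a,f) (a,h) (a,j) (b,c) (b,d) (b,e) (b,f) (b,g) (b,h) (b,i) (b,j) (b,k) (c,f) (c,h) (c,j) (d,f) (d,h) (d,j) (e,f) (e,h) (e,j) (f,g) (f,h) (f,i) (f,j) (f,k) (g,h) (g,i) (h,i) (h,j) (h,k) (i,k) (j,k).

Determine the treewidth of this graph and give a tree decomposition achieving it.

Each bag holds 5 vertices, so the decomposition has width 4, which upper-bounds the treewidth. Conversely, {b, f, g, h, i} is a clique of size 5, and the vertices of any clique must share a bag in every tree decomposition; so some bag has ≥ 5 vertices and tw(G) ≥ 4. Therefore the treewidth is 4.

Treewidth 4.
One optimal decomposition is:
Bags: B1 = {b, e, f, h, j}  B2 = {b, c, f, h, j}  B3 = {b, f, h, j, k}  B4 = {b, d, f, h, j}  B5 = {a, b, f, h, j}  B6 = {b, f, h, i, k}  B7 = {b, f, g, h, i}
Tree: B1–B2, B2–B3, B1–B4, B4–B5, B3–B6, B6–B7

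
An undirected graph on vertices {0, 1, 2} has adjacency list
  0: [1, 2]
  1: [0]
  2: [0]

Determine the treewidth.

A width-1 tree decomposition is:
Bags: B1 = {0, 1}  B2 = {0, 2}
Tree: B1–B2
The largest bag has 2 vertices, giving width 1; this decomposition certifies tw(G) ≤ 1. G has an edge, so its treewidth is at least 1. Hence tw(G) = 1 exactly.

1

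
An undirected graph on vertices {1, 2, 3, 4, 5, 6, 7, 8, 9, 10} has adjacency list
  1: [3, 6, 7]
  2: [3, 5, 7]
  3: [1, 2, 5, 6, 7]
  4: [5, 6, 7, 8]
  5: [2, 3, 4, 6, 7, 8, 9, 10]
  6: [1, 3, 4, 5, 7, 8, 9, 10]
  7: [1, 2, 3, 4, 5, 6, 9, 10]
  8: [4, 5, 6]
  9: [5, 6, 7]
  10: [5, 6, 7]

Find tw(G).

A width-3 tree decomposition is:
Bags: B1 = {3, 5, 6, 7}  B2 = {2, 3, 5, 7}  B3 = {1, 3, 6, 7}  B4 = {4, 5, 6, 7}  B5 = {4, 5, 6, 8}  B6 = {5, 6, 7, 10}  B7 = {5, 6, 7, 9}
Tree: B1–B2, B1–B3, B1–B4, B4–B5, B4–B6, B4–B7
Each bag holds 4 vertices, so the decomposition has width 3, which upper-bounds the treewidth. Conversely, {1, 3, 6, 7} is a clique of size 4, and the vertices of any clique must share a bag in every tree decomposition; so some bag has ≥ 4 vertices and tw(G) ≥ 3. Therefore the treewidth is 3.

3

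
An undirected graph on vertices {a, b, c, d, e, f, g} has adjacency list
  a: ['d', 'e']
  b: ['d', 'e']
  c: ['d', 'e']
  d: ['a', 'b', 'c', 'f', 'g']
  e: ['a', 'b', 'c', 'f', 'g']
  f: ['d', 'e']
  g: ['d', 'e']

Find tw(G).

2

A width-2 tree decomposition is:
Bags: B1 = {a, d, e}  B2 = {d, e, f}  B3 = {d, e, g}  B4 = {c, d, e}  B5 = {b, d, e}
Tree: B1–B2, B2–B3, B3–B4, B4–B5
Every bag has size at most 3, so the width is 3 − 1 = 2 and tw(G) ≤ 2. For the lower bound, G contains the cycle d–a–e–f–d, so G is not a forest; only forests have treewidth ≤ 1, hence tw(G) ≥ 2. Combining the bounds, tw(G) = 2.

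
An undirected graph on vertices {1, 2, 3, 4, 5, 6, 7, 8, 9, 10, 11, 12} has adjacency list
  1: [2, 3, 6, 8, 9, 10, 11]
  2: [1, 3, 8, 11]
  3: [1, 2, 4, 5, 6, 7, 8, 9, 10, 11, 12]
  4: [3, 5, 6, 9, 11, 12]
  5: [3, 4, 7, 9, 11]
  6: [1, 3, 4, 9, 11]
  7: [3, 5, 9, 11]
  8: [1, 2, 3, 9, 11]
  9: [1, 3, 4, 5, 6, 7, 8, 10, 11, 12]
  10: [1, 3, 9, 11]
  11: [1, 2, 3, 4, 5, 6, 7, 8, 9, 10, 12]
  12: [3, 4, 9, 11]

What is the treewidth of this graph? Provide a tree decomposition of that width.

Treewidth 4.
One such decomposition:
Bags: B1 = {3, 4, 6, 9, 11}  B2 = {3, 4, 9, 11, 12}  B3 = {1, 3, 6, 9, 11}  B4 = {3, 4, 5, 9, 11}  B5 = {3, 5, 7, 9, 11}  B6 = {1, 3, 9, 10, 11}  B7 = {1, 3, 8, 9, 11}  B8 = {1, 2, 3, 8, 11}
Tree: B1–B2, B1–B3, B2–B4, B4–B5, B3–B6, B3–B7, B7–B8

Every bag has size at most 5, so the width is 5 − 1 = 4 and tw(G) ≤ 4. On the other hand G contains the 5-clique {1, 3, 8, 9, 11}. A clique must lie in a single bag of any decomposition, so no decomposition can have width below 4. The upper and lower bounds meet at 4, so that is the treewidth.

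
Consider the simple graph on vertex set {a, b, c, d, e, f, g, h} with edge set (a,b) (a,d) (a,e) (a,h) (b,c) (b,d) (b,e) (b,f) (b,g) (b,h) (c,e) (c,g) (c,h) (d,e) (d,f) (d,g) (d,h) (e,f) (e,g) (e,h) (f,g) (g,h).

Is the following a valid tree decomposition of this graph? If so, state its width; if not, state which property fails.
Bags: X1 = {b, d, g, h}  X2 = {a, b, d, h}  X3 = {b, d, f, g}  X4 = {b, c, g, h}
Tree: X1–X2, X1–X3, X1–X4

A tree decomposition must satisfy three properties: every vertex lies in some bag; for every edge, both endpoints lie together in some bag; and for every vertex, the bags containing it form a connected subtree. Here vertex e appears in no bag, so the decomposition is invalid.

No — vertex e appears in no bag.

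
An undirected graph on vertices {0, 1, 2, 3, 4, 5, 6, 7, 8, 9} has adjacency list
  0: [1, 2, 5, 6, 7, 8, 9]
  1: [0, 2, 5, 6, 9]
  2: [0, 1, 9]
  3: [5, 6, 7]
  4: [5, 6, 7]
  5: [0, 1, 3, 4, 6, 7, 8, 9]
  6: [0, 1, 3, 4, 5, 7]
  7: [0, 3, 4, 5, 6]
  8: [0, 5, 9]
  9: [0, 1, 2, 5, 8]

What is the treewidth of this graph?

A width-3 tree decomposition is:
Bags: B1 = {0, 5, 6, 7}  B2 = {0, 1, 5, 6}  B3 = {0, 1, 5, 9}  B4 = {0, 5, 8, 9}  B5 = {4, 5, 6, 7}  B6 = {0, 1, 2, 9}  B7 = {3, 5, 6, 7}
Tree: B1–B2, B2–B3, B3–B4, B1–B5, B3–B6, B5–B7
The largest bag has 4 vertices, giving width 3; this decomposition certifies tw(G) ≤ 3. Conversely, {0, 1, 2, 9} is a clique of size 4, and the vertices of any clique must share a bag in every tree decomposition; so some bag has ≥ 4 vertices and tw(G) ≥ 3. Combining the bounds, tw(G) = 3.

3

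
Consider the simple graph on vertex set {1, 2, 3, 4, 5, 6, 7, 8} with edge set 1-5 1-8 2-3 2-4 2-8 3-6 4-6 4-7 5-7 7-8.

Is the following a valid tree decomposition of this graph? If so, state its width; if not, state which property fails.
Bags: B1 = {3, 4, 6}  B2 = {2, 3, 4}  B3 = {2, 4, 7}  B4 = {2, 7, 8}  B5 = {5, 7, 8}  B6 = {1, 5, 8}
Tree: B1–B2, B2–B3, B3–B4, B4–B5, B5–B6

Every vertex of G appears in some bag (union = {1, 2, 3, 4, 5, 6, 7, 8}); every edge is covered by a bag; and for each vertex v the set of bags containing v is connected in the bag tree. The decomposition is therefore valid. The largest bag has 3 vertices, so the width is 2.

Yes; width 2.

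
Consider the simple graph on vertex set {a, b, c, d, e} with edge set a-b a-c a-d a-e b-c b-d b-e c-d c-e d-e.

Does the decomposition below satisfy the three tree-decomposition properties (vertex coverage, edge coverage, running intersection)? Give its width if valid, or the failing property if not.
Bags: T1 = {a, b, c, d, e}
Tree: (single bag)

Vertex coverage: the bags together contain {a, b, c, d, e}, the full vertex set. Edge coverage: each edge of G has both endpoints in at least one bag. Running intersection: for every vertex, the bags containing it form a connected subtree. All three properties hold, so this is a valid tree decomposition of width max|bag| − 1 = 4, and hence tw(G) ≤ 4.

Yes; width 4.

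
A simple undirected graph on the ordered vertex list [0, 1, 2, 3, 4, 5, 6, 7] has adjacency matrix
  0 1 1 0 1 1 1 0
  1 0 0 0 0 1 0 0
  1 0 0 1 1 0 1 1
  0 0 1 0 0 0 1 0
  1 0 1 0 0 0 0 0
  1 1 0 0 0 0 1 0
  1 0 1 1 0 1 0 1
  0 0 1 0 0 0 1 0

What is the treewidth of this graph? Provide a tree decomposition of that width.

The largest bag has 3 vertices, giving width 2; this decomposition certifies tw(G) ≤ 2. Conversely, {0, 1, 5} is a clique of size 3, and the vertices of any clique must share a bag in every tree decomposition; so some bag has ≥ 3 vertices and tw(G) ≥ 2. Combining the bounds, tw(G) = 2.

Treewidth 2.
One optimal decomposition is:
Bags: B1 = {2, 6, 7}  B2 = {0, 2, 6}  B3 = {2, 3, 6}  B4 = {0, 2, 4}  B5 = {0, 5, 6}  B6 = {0, 1, 5}
Tree: B1–B2, B2–B3, B2–B4, B2–B5, B5–B6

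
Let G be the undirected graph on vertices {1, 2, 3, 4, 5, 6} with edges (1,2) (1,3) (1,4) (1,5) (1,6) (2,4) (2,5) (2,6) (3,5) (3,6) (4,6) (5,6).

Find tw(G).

3

A width-3 tree decomposition is:
Bags: B1 = {1, 3, 5, 6}  B2 = {1, 2, 5, 6}  B3 = {1, 2, 4, 6}
Tree: B1–B2, B2–B3
Every bag has size at most 4, so the width is 4 − 1 = 3 and tw(G) ≤ 3. For the lower bound, the 4 vertices {1, 2, 4, 6} are pairwise adjacent, and any tree decomposition puts a clique entirely inside one bag — forcing width ≥ 3. The upper and lower bounds meet at 3, so that is the treewidth.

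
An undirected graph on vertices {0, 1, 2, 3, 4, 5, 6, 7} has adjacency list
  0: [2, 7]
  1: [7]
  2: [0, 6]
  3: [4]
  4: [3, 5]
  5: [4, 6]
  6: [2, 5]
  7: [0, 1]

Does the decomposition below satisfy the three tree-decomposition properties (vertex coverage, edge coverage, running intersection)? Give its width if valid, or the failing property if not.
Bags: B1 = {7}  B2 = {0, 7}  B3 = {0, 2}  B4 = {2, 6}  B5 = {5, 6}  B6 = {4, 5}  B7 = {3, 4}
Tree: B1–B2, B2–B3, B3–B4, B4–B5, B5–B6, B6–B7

A tree decomposition must satisfy three properties: every vertex lies in some bag; for every edge, both endpoints lie together in some bag; and for every vertex, the bags containing it form a connected subtree. Here vertex 1 appears in no bag, so the decomposition is invalid.

No — vertex 1 appears in no bag.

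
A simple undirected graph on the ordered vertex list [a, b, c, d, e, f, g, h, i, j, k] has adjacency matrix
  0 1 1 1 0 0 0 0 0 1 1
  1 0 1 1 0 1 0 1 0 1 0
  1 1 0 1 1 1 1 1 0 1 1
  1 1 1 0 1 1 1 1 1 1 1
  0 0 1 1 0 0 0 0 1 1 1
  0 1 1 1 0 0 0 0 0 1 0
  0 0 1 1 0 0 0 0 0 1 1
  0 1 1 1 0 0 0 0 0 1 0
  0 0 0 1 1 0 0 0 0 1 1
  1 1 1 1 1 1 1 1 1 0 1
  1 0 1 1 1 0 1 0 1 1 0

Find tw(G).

A width-4 tree decomposition is:
Bags: B1 = {c, d, g, j, k}  B2 = {a, c, d, j, k}  B3 = {a, b, c, d, j}  B4 = {c, d, e, j, k}  B5 = {d, e, i, j, k}  B6 = {b, c, d, h, j}  B7 = {b, c, d, f, j}
Tree: B1–B2, B2–B3, B2–B4, B4–B5, B3–B6, B6–B7
Every bag has size at most 5, so the width is 5 − 1 = 4 and tw(G) ≤ 4. Conversely, {b, c, d, h, j} is a clique of size 5, and the vertices of any clique must share a bag in every tree decomposition; so some bag has ≥ 5 vertices and tw(G) ≥ 4. Hence tw(G) = 4 exactly.

4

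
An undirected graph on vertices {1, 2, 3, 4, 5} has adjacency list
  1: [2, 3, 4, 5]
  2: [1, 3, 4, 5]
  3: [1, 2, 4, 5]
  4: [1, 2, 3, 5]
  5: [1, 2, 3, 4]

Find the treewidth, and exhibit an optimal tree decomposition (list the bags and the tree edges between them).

Treewidth 4.
One such decomposition:
Bags: B1 = {1, 2, 3, 4, 5}
Tree: (single bag)

A single bag containing all 5 vertices is trivially a valid decomposition of width 4. For the lower bound, the 5 vertices {1, 2, 3, 4, 5} are pairwise adjacent, and any tree decomposition puts a clique entirely inside one bag — forcing width ≥ 4. Combining the bounds, tw(G) = 4.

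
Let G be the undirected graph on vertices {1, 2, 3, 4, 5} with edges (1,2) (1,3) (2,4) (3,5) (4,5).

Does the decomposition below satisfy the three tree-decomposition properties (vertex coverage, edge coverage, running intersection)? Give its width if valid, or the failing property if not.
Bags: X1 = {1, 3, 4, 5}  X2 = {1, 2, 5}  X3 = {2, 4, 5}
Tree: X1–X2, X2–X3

No — bags containing vertex 4 are not connected in the tree.

A tree decomposition must satisfy three properties: every vertex lies in some bag; for every edge, both endpoints lie together in some bag; and for every vertex, the bags containing it form a connected subtree. Here bags containing vertex 4 are not connected in the tree, so the decomposition is invalid.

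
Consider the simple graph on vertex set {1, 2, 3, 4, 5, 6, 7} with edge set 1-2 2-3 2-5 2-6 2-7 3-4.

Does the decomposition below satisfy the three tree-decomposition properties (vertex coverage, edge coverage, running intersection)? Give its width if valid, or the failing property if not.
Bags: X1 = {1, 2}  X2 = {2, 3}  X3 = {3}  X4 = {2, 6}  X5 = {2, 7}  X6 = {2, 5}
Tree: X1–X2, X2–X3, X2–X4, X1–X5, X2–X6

A tree decomposition must satisfy three properties: every vertex lies in some bag; for every edge, both endpoints lie together in some bag; and for every vertex, the bags containing it form a connected subtree. Here vertex 4 appears in no bag, so the decomposition is invalid.

No — vertex 4 appears in no bag.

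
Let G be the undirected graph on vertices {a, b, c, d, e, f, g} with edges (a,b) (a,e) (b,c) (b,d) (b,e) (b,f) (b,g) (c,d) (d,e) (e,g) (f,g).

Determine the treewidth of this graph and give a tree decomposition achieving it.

Every bag has size at most 3, so the width is 3 − 1 = 2 and tw(G) ≤ 2. On the other hand G contains the 3-clique {b, d, e}. A clique must lie in a single bag of any decomposition, so no decomposition can have width below 2. Hence tw(G) = 2 exactly.

Treewidth 2.
One such decomposition:
Bags: B1 = {a, b, e}  B2 = {b, d, e}  B3 = {b, e, g}  B4 = {b, f, g}  B5 = {b, c, d}
Tree: B1–B2, B1–B3, B3–B4, B2–B5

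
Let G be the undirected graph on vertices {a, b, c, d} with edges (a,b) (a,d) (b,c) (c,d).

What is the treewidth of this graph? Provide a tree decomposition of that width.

Every bag has size at most 3, so the width is 3 − 1 = 2 and tw(G) ≤ 2. For the lower bound, G contains the cycle a–d–c–b–a, so G is not a forest; only forests have treewidth ≤ 1, hence tw(G) ≥ 2. The upper and lower bounds meet at 2, so that is the treewidth.

Treewidth 2.
Bags: B1 = {a, c, d}  B2 = {a, b, c}
Tree: B1–B2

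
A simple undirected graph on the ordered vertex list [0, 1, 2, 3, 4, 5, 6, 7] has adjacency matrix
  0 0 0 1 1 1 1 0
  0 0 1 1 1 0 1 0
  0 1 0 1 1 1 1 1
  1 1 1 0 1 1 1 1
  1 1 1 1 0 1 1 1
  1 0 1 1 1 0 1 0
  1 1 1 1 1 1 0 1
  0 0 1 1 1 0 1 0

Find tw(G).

A width-4 tree decomposition is:
Bags: B1 = {1, 2, 3, 4, 6}  B2 = {2, 3, 4, 5, 6}  B3 = {2, 3, 4, 6, 7}  B4 = {0, 3, 4, 5, 6}
Tree: B1–B2, B1–B3, B2–B4
The largest bag has 5 vertices, giving width 4; this decomposition certifies tw(G) ≤ 4. Conversely, {0, 3, 4, 5, 6} is a clique of size 5, and the vertices of any clique must share a bag in every tree decomposition; so some bag has ≥ 5 vertices and tw(G) ≥ 4. Therefore the treewidth is 4.

4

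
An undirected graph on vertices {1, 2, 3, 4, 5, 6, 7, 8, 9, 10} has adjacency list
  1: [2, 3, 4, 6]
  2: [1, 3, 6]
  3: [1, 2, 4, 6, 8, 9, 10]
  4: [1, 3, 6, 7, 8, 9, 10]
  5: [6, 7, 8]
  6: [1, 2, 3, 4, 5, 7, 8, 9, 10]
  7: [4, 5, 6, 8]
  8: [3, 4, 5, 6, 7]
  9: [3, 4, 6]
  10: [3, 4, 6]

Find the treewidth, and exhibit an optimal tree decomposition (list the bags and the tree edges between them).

The largest bag has 4 vertices, giving width 3; this decomposition certifies tw(G) ≤ 3. For the lower bound, the 4 vertices {1, 2, 3, 6} are pairwise adjacent, and any tree decomposition puts a clique entirely inside one bag — forcing width ≥ 3. The upper and lower bounds meet at 3, so that is the treewidth.

Treewidth 3.
Bags: B1 = {3, 4, 6, 10}  B2 = {3, 4, 6, 9}  B3 = {3, 4, 6, 8}  B4 = {1, 3, 4, 6}  B5 = {1, 2, 3, 6}  B6 = {4, 6, 7, 8}  B7 = {5, 6, 7, 8}
Tree: B1–B2, B1–B3, B1–B4, B4–B5, B3–B6, B6–B7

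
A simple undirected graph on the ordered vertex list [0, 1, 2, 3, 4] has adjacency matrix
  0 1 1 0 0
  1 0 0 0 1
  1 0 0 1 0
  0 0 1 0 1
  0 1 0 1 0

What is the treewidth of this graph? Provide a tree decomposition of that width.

Each bag holds 3 vertices, so the decomposition has width 2, which upper-bounds the treewidth. Since 3–4–1–0–2–3 is a cycle in G, G is not acyclic. Forests are exactly the graphs of treewidth ≤ 1, so tw(G) ≥ 2. Hence tw(G) = 2 exactly.

Treewidth 2.
Bags: B1 = {1, 3, 4}  B2 = {0, 1, 3}  B3 = {0, 2, 3}
Tree: B1–B2, B2–B3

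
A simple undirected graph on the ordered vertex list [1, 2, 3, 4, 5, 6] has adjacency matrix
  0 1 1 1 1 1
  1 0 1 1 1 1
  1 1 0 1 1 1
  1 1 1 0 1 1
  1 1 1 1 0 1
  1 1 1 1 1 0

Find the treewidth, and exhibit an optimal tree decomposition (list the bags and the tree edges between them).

Treewidth 5.
One optimal decomposition is:
Bags: B1 = {1, 2, 3, 4, 5, 6}
Tree: (single bag)

With just one bag of size 6, the width is 6 − 1 = 5, so tw(G) ≤ 5. On the other hand G contains the 6-clique {1, 2, 3, 4, 5, 6}. A clique must lie in a single bag of any decomposition, so no decomposition can have width below 5. Hence tw(G) = 5 exactly.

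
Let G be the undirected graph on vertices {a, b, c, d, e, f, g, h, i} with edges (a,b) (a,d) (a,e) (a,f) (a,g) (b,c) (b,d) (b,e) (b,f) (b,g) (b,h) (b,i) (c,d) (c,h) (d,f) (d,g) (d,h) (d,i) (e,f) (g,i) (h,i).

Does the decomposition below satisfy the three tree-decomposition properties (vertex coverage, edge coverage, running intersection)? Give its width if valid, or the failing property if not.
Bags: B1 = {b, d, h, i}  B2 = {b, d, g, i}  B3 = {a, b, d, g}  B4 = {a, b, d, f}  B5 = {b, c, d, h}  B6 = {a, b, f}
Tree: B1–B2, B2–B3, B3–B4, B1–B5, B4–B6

No — vertex e appears in no bag.

A tree decomposition must satisfy three properties: every vertex lies in some bag; for every edge, both endpoints lie together in some bag; and for every vertex, the bags containing it form a connected subtree. Here vertex e appears in no bag, so the decomposition is invalid.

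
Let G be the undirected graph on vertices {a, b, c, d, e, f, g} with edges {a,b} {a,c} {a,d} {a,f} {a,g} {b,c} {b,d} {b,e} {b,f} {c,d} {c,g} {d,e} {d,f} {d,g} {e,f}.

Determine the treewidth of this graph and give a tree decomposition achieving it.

Each bag holds 4 vertices, so the decomposition has width 3, which upper-bounds the treewidth. On the other hand G contains the 4-clique {a, c, d, g}. A clique must lie in a single bag of any decomposition, so no decomposition can have width below 3. Combining the bounds, tw(G) = 3.

Treewidth 3.
One such decomposition:
Bags: B1 = {a, c, d, g}  B2 = {a, b, c, d}  B3 = {a, b, d, f}  B4 = {b, d, e, f}
Tree: B1–B2, B2–B3, B3–B4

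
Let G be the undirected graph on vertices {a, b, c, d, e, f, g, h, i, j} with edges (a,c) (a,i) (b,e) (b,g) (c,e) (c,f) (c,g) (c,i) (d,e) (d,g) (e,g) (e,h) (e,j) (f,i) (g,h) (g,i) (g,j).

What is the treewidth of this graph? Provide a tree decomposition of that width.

The largest bag has 3 vertices, giving width 2; this decomposition certifies tw(G) ≤ 2. Conversely, {d, e, g} is a clique of size 3, and the vertices of any clique must share a bag in every tree decomposition; so some bag has ≥ 3 vertices and tw(G) ≥ 2. The upper and lower bounds meet at 2, so that is the treewidth.

Treewidth 2.
Bags: B1 = {d, e, g}  B2 = {e, g, h}  B3 = {c, e, g}  B4 = {b, e, g}  B5 = {e, g, j}  B6 = {c, g, i}  B7 = {a, c, i}  B8 = {c, f, i}
Tree: B1–B2, B1–B3, B3–B4, B3–B5, B3–B6, B6–B7, B7–B8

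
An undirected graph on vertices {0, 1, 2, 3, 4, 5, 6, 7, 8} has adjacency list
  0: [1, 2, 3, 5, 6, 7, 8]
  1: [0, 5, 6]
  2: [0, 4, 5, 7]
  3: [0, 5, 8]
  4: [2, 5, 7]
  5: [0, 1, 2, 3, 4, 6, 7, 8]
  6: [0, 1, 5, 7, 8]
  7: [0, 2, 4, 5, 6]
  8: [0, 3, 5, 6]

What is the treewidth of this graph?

3

A width-3 tree decomposition is:
Bags: B1 = {0, 2, 5, 7}  B2 = {0, 5, 6, 7}  B3 = {0, 5, 6, 8}  B4 = {0, 3, 5, 8}  B5 = {2, 4, 5, 7}  B6 = {0, 1, 5, 6}
Tree: B1–B2, B2–B3, B3–B4, B1–B5, B2–B6
Every bag has size at most 4, so the width is 4 − 1 = 3 and tw(G) ≤ 3. On the other hand G contains the 4-clique {0, 2, 5, 7}. A clique must lie in a single bag of any decomposition, so no decomposition can have width below 3. The upper and lower bounds meet at 3, so that is the treewidth.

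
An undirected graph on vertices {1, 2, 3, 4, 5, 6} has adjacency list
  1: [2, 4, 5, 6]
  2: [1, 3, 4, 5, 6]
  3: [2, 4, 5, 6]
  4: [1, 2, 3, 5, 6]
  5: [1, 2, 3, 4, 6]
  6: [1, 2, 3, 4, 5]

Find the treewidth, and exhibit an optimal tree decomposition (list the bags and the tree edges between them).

Each bag holds 5 vertices, so the decomposition has width 4, which upper-bounds the treewidth. For the lower bound, the 5 vertices {1, 2, 4, 5, 6} are pairwise adjacent, and any tree decomposition puts a clique entirely inside one bag — forcing width ≥ 4. Hence tw(G) = 4 exactly.

Treewidth 4.
Bags: B1 = {2, 3, 4, 5, 6}  B2 = {1, 2, 4, 5, 6}
Tree: B1–B2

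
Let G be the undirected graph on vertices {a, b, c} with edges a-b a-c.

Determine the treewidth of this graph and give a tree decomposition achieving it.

Each bag holds 2 vertices, so the decomposition has width 1, which upper-bounds the treewidth. Any graph with an edge has treewidth ≥ 1, and G has the edge a–c. Combining the bounds, tw(G) = 1.

Treewidth 1.
One optimal decomposition is:
Bags: B1 = {a, c}  B2 = {a, b}
Tree: B1–B2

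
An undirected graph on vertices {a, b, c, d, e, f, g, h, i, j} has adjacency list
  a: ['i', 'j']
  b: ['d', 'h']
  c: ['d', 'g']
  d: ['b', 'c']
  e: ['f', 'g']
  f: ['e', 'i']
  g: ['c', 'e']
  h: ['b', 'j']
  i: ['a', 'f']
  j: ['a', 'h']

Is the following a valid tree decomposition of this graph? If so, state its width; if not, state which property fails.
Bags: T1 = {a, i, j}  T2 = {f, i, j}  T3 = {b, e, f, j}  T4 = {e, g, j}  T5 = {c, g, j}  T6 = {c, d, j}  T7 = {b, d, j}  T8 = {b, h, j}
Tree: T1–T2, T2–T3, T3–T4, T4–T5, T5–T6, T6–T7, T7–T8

No — bags containing vertex b are not connected in the tree.

A tree decomposition must satisfy three properties: every vertex lies in some bag; for every edge, both endpoints lie together in some bag; and for every vertex, the bags containing it form a connected subtree. Here bags containing vertex b are not connected in the tree, so the decomposition is invalid.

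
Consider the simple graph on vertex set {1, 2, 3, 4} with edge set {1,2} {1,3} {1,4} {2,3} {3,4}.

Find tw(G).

2

A width-2 tree decomposition is:
Bags: B1 = {1, 3, 4}  B2 = {1, 2, 3}
Tree: B1–B2
Every bag has size at most 3, so the width is 3 − 1 = 2 and tw(G) ≤ 2. Conversely, {1, 2, 3} is a clique of size 3, and the vertices of any clique must share a bag in every tree decomposition; so some bag has ≥ 3 vertices and tw(G) ≥ 2. Combining the bounds, tw(G) = 2.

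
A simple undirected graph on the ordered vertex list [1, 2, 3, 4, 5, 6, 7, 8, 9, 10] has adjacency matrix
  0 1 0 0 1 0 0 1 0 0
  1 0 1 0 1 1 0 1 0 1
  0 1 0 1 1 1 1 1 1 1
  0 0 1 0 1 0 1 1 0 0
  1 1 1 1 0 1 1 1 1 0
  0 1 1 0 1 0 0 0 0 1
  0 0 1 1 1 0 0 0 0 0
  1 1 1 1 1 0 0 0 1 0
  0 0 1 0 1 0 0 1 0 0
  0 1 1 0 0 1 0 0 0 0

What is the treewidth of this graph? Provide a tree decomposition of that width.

Each bag holds 4 vertices, so the decomposition has width 3, which upper-bounds the treewidth. For the lower bound, the 4 vertices {1, 2, 5, 8} are pairwise adjacent, and any tree decomposition puts a clique entirely inside one bag — forcing width ≥ 3. Combining the bounds, tw(G) = 3.

Treewidth 3.
Bags: B1 = {2, 3, 5, 8}  B2 = {3, 4, 5, 8}  B3 = {3, 4, 5, 7}  B4 = {1, 2, 5, 8}  B5 = {3, 5, 8, 9}  B6 = {2, 3, 5, 6}  B7 = {2, 3, 6, 10}
Tree: B1–B2, B2–B3, B1–B4, B2–B5, B1–B6, B6–B7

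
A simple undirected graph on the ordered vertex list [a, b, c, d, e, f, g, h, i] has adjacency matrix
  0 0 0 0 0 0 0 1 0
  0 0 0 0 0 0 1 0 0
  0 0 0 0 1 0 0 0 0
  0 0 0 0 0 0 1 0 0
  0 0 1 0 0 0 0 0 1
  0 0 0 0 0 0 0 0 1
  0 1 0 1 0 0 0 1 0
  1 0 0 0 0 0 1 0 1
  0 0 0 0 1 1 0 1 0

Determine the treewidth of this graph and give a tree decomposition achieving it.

The largest bag has 2 vertices, giving width 1; this decomposition certifies tw(G) ≤ 1. Any graph with an edge has treewidth ≥ 1, and G has the edge g–b. Therefore the treewidth is 1.

Treewidth 1.
One optimal decomposition is:
Bags: B1 = {b, g}  B2 = {g, h}  B3 = {h, i}  B4 = {e, i}  B5 = {c, e}  B6 = {d, g}  B7 = {f, i}  B8 = {a, h}
Tree: B1–B2, B2–B3, B3–B4, B4–B5, B2–B6, B3–B7, B3–B8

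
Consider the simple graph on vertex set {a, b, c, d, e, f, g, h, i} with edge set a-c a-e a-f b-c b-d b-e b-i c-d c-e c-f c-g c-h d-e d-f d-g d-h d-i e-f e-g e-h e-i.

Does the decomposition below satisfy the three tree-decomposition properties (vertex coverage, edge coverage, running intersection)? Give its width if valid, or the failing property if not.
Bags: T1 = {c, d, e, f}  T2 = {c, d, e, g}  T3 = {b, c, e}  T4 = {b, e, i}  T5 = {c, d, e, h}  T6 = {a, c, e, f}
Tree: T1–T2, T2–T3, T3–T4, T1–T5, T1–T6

No — edge (d,b) lies in no bag.

A tree decomposition must satisfy three properties: every vertex lies in some bag; for every edge, both endpoints lie together in some bag; and for every vertex, the bags containing it form a connected subtree. Here edge (d,b) lies in no bag, so the decomposition is invalid.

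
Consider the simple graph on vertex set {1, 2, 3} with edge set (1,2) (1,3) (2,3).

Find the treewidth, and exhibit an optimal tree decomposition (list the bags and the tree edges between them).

Treewidth 2.
Bags: B1 = {1, 2, 3}
Tree: (single bag)

With just one bag of size 3, the width is 3 − 1 = 2, so tw(G) ≤ 2. Conversely, {1, 2, 3} is a clique of size 3, and the vertices of any clique must share a bag in every tree decomposition; so some bag has ≥ 3 vertices and tw(G) ≥ 2. The upper and lower bounds meet at 2, so that is the treewidth.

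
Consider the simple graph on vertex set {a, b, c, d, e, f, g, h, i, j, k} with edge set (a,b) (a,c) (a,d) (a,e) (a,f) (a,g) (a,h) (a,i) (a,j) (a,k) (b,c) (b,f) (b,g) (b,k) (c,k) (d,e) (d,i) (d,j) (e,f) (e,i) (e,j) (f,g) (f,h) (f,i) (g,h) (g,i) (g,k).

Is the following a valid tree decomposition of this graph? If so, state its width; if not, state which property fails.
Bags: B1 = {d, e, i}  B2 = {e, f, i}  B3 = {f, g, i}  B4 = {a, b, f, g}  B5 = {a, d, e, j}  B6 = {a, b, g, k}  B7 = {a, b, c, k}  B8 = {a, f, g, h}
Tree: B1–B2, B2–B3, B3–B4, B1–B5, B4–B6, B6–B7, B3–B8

No — edge (a,i) lies in no bag.

A tree decomposition must satisfy three properties: every vertex lies in some bag; for every edge, both endpoints lie together in some bag; and for every vertex, the bags containing it form a connected subtree. Here edge (a,i) lies in no bag, so the decomposition is invalid.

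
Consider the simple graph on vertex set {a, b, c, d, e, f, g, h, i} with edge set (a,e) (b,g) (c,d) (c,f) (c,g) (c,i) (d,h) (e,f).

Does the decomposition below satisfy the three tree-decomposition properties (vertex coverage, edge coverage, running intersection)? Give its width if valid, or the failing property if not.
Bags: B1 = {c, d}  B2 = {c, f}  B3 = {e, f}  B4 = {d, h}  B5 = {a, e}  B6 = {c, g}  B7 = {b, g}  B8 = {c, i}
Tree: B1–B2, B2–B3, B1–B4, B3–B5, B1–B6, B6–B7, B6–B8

Every vertex of G appears in some bag (union = {a, b, c, d, e, f, g, h, i}); every edge is covered by a bag; and for each vertex v the set of bags containing v is connected in the bag tree. The decomposition is therefore valid. The largest bag has 2 vertices, so the width is 1.

Yes; width 1.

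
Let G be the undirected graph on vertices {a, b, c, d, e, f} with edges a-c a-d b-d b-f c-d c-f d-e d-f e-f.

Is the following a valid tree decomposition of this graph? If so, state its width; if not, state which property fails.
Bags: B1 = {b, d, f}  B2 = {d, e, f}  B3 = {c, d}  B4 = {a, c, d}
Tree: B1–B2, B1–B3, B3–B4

No — edge (f,c) lies in no bag.

A tree decomposition must satisfy three properties: every vertex lies in some bag; for every edge, both endpoints lie together in some bag; and for every vertex, the bags containing it form a connected subtree. Here edge (f,c) lies in no bag, so the decomposition is invalid.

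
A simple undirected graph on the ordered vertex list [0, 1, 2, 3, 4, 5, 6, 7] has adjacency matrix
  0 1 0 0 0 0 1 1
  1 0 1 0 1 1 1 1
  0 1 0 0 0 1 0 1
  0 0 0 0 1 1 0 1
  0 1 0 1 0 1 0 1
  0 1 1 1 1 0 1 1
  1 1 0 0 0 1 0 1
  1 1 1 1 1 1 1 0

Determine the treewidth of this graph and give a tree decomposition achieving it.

Treewidth 3.
One such decomposition:
Bags: B1 = {1, 5, 6, 7}  B2 = {1, 4, 5, 7}  B3 = {3, 4, 5, 7}  B4 = {0, 1, 6, 7}  B5 = {1, 2, 5, 7}
Tree: B1–B2, B2–B3, B1–B4, B1–B5

Each bag holds 4 vertices, so the decomposition has width 3, which upper-bounds the treewidth. For the lower bound, the 4 vertices {0, 1, 6, 7} are pairwise adjacent, and any tree decomposition puts a clique entirely inside one bag — forcing width ≥ 3. Therefore the treewidth is 3.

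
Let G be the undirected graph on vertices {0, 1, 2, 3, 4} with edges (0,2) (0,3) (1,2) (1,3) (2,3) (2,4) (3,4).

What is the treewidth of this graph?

2

A width-2 tree decomposition is:
Bags: B1 = {2, 3, 4}  B2 = {1, 2, 3}  B3 = {0, 2, 3}
Tree: B1–B2, B2–B3
Every bag has size at most 3, so the width is 3 − 1 = 2 and tw(G) ≤ 2. Conversely, {0, 2, 3} is a clique of size 3, and the vertices of any clique must share a bag in every tree decomposition; so some bag has ≥ 3 vertices and tw(G) ≥ 2. Therefore the treewidth is 2.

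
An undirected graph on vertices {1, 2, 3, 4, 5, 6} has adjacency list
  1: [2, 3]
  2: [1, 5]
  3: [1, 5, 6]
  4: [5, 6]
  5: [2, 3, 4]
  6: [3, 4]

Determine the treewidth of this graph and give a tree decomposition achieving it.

Each bag holds 3 vertices, so the decomposition has width 2, which upper-bounds the treewidth. Since 1–2–5–3–1 is a cycle in G, G is not acyclic. Forests are exactly the graphs of treewidth ≤ 1, so tw(G) ≥ 2. The upper and lower bounds meet at 2, so that is the treewidth.

Treewidth 2.
One optimal decomposition is:
Bags: B1 = {1, 2, 3}  B2 = {2, 3, 5}  B3 = {3, 5, 6}  B4 = {4, 5, 6}
Tree: B1–B2, B2–B3, B3–B4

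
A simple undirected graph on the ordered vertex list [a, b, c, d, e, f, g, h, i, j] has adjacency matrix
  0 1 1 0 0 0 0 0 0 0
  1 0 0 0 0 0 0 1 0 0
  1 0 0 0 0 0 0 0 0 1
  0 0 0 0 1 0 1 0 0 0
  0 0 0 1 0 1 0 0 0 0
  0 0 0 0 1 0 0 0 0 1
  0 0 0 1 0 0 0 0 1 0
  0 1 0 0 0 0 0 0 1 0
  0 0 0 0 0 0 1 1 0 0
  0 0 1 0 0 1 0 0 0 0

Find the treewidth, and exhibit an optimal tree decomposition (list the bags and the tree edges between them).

Treewidth 2.
One optimal decomposition is:
Bags: B1 = {a, b, c}  B2 = {b, c, h}  B3 = {c, h, i}  B4 = {c, g, i}  B5 = {c, d, g}  B6 = {c, d, e}  B7 = {c, e, f}  B8 = {c, f, j}
Tree: B1–B2, B2–B3, B3–B4, B4–B5, B5–B6, B6–B7, B7–B8

The largest bag has 3 vertices, giving width 2; this decomposition certifies tw(G) ≤ 2. Since c–a–b–h–i–g–d–e–f–j–c is a cycle in G, G is not acyclic. Forests are exactly the graphs of treewidth ≤ 1, so tw(G) ≥ 2. Combining the bounds, tw(G) = 2.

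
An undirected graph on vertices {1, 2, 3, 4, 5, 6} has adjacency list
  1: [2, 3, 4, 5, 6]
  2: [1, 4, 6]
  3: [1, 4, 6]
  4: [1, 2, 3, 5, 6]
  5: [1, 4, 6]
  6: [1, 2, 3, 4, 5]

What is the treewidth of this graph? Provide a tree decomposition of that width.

Every bag has size at most 4, so the width is 4 − 1 = 3 and tw(G) ≤ 3. Conversely, {1, 2, 4, 6} is a clique of size 4, and the vertices of any clique must share a bag in every tree decomposition; so some bag has ≥ 4 vertices and tw(G) ≥ 3. Therefore the treewidth is 3.

Treewidth 3.
Bags: B1 = {1, 4, 5, 6}  B2 = {1, 2, 4, 6}  B3 = {1, 3, 4, 6}
Tree: B1–B2, B2–B3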